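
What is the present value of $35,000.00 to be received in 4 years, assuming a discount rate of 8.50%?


Present value formula: PV = FV / (1 + r)^t
PV = $35,000.00 / (1 + 0.085)^4
PV = $35,000.00 / 1.3858587
PV = $25,255.10

PV = FV / (1 + r)^t = $25,255.10


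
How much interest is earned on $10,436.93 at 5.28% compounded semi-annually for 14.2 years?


Compound interest earned = final amount − principal.
A = P(1 + r/n)^(nt) = $10,436.93 × (1 + 0.0528/2)^(2 × 14.2) = $21,875.88
Interest = A − P = $21,875.88 − $10,436.93 = $11,438.95

Interest = A - P = $11,438.95


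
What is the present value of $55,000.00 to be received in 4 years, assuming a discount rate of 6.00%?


Present value formula: PV = FV / (1 + r)^t
PV = $55,000.00 / (1 + 0.06)^4
PV = $55,000.00 / 1.262477
PV = $43,565.15

PV = FV / (1 + r)^t = $43,565.15


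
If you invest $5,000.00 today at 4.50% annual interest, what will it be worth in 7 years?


Future value formula: FV = PV × (1 + r)^t
FV = $5,000.00 × (1 + 0.045)^7
FV = $5,000.00 × 1.360862
FV = $6,804.31

FV = PV × (1 + r)^t = $6,804.31


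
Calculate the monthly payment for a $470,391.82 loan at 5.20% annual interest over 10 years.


Loan payment formula: PMT = PV × r / (1 − (1 + r)^(−n))
Monthly rate r = 0.052/12 ≈ 0.00433333, n = 120 months
Denominator: 1 − (1 + 0.052/12)^(−120) = 0.404811
PMT = $470,391.82 × (0.052/12) / 0.404811
PMT = $5,035.35 per month

PMT = PV × r / (1-(1+r)^(-n)) = $5,035.35/month


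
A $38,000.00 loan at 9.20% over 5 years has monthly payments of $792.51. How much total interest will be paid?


Total paid over the life of the loan = PMT × n.
Total paid = $792.51 × 60 = $47,550.60
Total interest = total paid − principal = $47,550.60 − $38,000.00 = $9,550.60

Total interest = (PMT × n) - PV = $9,550.60


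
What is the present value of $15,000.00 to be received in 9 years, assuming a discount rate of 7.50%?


Present value formula: PV = FV / (1 + r)^t
PV = $15,000.00 / (1 + 0.075)^9
PV = $15,000.00 / 1.917239
PV = $7,823.75

PV = FV / (1 + r)^t = $7,823.75


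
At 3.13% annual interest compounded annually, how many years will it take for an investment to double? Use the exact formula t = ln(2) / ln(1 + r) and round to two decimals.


Doubling condition: (1 + r)^t = 2
Take ln of both sides: t × ln(1 + r) = ln(2)
t = ln(2) / ln(1 + r)
t = 0.693147 / 0.030820
t = 22.49

t = ln(2) / ln(1 + r) = 22.49 years


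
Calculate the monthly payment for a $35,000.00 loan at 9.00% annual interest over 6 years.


Loan payment formula: PMT = PV × r / (1 − (1 + r)^(−n))
Monthly rate r = 0.09/12 = 0.0075, n = 72 months
Denominator: 1 − (1 + 0.09/12)^(−72) = 0.416076
PMT = $35,000.00 × (0.09/12) / 0.416076
PMT = $630.89 per month

PMT = PV × r / (1-(1+r)^(-n)) = $630.89/month


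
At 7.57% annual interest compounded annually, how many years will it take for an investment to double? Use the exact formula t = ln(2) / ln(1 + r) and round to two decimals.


Doubling condition: (1 + r)^t = 2
Take ln of both sides: t × ln(1 + r) = ln(2)
t = ln(2) / ln(1 + r)
t = 0.693147 / 0.072972
t = 9.50

t = ln(2) / ln(1 + r) = 9.50 years


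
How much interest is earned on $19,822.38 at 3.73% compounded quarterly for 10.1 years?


Compound interest earned = final amount − principal.
A = P(1 + r/n)^(nt) = $19,822.38 × (1 + 0.0373/4)^(4 × 10.1) = $28,840.94
Interest = A − P = $28,840.94 − $19,822.38 = $9,018.56

Interest = A - P = $9,018.56


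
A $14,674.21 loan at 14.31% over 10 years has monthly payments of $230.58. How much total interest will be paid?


Total paid over the life of the loan = PMT × n.
Total paid = $230.58 × 120 = $27,669.60
Total interest = total paid − principal = $27,669.60 − $14,674.21 = $12,995.39

Total interest = (PMT × n) - PV = $12,995.39


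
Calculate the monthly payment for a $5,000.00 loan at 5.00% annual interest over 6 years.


Loan payment formula: PMT = PV × r / (1 − (1 + r)^(−n))
Monthly rate r = 0.05/12 ≈ 0.00416667, n = 72 months
Denominator: 1 − (1 + 0.05/12)^(−72) = 0.258720
PMT = $5,000.00 × (0.05/12) / 0.258720
PMT = $80.52 per month

PMT = PV × r / (1-(1+r)^(-n)) = $80.52/month


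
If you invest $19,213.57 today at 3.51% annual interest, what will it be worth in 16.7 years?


Future value formula: FV = PV × (1 + r)^t
FV = $19,213.57 × (1 + 0.0351)^16.7
FV = $19,213.57 × 1.779117
FV = $34,183.19

FV = PV × (1 + r)^t = $34,183.19


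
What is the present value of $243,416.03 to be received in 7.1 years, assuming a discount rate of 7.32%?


Present value formula: PV = FV / (1 + r)^t
PV = $243,416.03 / (1 + 0.0732)^7.1
PV = $243,416.03 / 1.6513256
PV = $147,406.44

PV = FV / (1 + r)^t = $147,406.44


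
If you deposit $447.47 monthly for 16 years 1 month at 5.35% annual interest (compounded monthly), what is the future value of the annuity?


Future value of an ordinary annuity: FV = PMT × ((1 + r)^n − 1) / r
Monthly rate r = 0.0535/12 ≈ 0.00445833, n = 193
FV = $447.47 × ((1 + 0.0535/12)^193 − 1) / (0.0535/12)
FV = $447.47 × 304.985483
FV = $136,471.85

FV = PMT × ((1+r)^n - 1)/r = $136,471.85


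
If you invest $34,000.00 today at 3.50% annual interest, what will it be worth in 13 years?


Future value formula: FV = PV × (1 + r)^t
FV = $34,000.00 × (1 + 0.035)^13
FV = $34,000.00 × 1.5639561
FV = $53,174.51

FV = PV × (1 + r)^t = $53,174.51


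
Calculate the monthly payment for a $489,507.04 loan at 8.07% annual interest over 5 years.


Loan payment formula: PMT = PV × r / (1 − (1 + r)^(−n))
Monthly rate r = 0.0807/12 = 0.006725, n = 60 months
Denominator: 1 − (1 + 0.0807/12)^(−60) = 0.33111911
PMT = $489,507.04 × (0.0807/12) / 0.33111911
PMT = $9,941.84 per month

PMT = PV × r / (1-(1+r)^(-n)) = $9,941.84/month


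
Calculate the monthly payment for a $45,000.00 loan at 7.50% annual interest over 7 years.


Loan payment formula: PMT = PV × r / (1 − (1 + r)^(−n))
Monthly rate r = 0.075/12 = 0.00625, n = 84 months
Denominator: 1 − (1 + 0.075/12)^(−84) = 0.407477
PMT = $45,000.00 × (0.075/12) / 0.407477
PMT = $690.22 per month

PMT = PV × r / (1-(1+r)^(-n)) = $690.22/month


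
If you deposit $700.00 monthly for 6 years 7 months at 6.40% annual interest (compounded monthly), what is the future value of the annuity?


Future value of an ordinary annuity: FV = PMT × ((1 + r)^n − 1) / r
Monthly rate r = 0.064/12 ≈ 0.00533333, n = 79
FV = $700.00 × ((1 + 0.064/12)^79 − 1) / (0.064/12)
FV = $700.00 × 97.928797
FV = $68,550.16

FV = PMT × ((1+r)^n - 1)/r = $68,550.16


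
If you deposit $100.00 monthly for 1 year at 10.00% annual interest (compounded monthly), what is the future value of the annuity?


Future value of an ordinary annuity: FV = PMT × ((1 + r)^n − 1) / r
Monthly rate r = 0.1/12 ≈ 0.00833333, n = 12
FV = $100.00 × ((1 + 0.1/12)^12 − 1) / (0.1/12)
FV = $100.00 × 12.565568
FV = $1,256.56

FV = PMT × ((1+r)^n - 1)/r = $1,256.56


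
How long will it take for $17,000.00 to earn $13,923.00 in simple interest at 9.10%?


Rearrange the simple interest formula for t:
I = P × r × t  ⇒  t = I / (P × r)
t = $13,923.00 / ($17,000.00 × 0.091)
t = 9

t = I/(P×r) = 9 years


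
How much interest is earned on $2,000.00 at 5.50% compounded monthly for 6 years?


Compound interest earned = final amount − principal.
A = P(1 + r/n)^(nt) = $2,000.00 × (1 + 0.055/12)^(12 × 6) = $2,779.84
Interest = A − P = $2,779.84 − $2,000.00 = $779.84

Interest = A - P = $779.84


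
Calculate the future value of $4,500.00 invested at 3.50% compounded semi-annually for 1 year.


Compound interest formula: A = P(1 + r/n)^(nt)
A = $4,500.00 × (1 + 0.035/2)^(2 × 1)
Growth factor: (1 + 0.035/2)^2 = 1.035306
A = $4,500.00 × 1.035306
A = $4,658.88

A = P(1 + r/n)^(nt) = $4,658.88


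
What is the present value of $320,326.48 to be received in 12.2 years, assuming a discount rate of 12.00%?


Present value formula: PV = FV / (1 + r)^t
PV = $320,326.48 / (1 + 0.12)^12.2
PV = $320,326.48 / 3.9852895
PV = $80,377.22

PV = FV / (1 + r)^t = $80,377.22


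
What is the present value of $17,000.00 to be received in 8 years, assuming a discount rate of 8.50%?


Present value formula: PV = FV / (1 + r)^t
PV = $17,000.00 / (1 + 0.085)^8
PV = $17,000.00 / 1.920604
PV = $8,851.38

PV = FV / (1 + r)^t = $8,851.38


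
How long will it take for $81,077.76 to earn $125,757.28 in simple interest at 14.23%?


Rearrange the simple interest formula for t:
I = P × r × t  ⇒  t = I / (P × r)
t = $125,757.28 / ($81,077.76 × 0.1423)
t = 10.9

t = I/(P×r) = 10.9 years


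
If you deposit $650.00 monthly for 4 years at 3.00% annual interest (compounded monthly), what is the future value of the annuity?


Future value of an ordinary annuity: FV = PMT × ((1 + r)^n − 1) / r
Monthly rate r = 0.03/12 = 0.0025, n = 48
FV = $650.00 × ((1 + 0.03/12)^48 − 1) / (0.03/12)
FV = $650.00 × 50.931208
FV = $33,105.29

FV = PMT × ((1+r)^n - 1)/r = $33,105.29


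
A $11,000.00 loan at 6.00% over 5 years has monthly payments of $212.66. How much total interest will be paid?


Total paid over the life of the loan = PMT × n.
Total paid = $212.66 × 60 = $12,759.60
Total interest = total paid − principal = $12,759.60 − $11,000.00 = $1,759.60

Total interest = (PMT × n) - PV = $1,759.60


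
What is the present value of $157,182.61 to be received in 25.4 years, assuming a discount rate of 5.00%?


Present value formula: PV = FV / (1 + r)^t
PV = $157,182.61 / (1 + 0.05)^25.4
PV = $157,182.61 / 3.453092
PV = $45,519.38

PV = FV / (1 + r)^t = $45,519.38


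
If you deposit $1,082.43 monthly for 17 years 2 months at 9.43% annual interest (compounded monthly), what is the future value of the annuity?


Future value of an ordinary annuity: FV = PMT × ((1 + r)^n − 1) / r
Monthly rate r = 0.0943/12 ≈ 0.00785833, n = 206
FV = $1,082.43 × ((1 + 0.0943/12)^206 − 1) / (0.0943/12)
FV = $1,082.43 × 510.958181
FV = $553,076.46

FV = PMT × ((1+r)^n - 1)/r = $553,076.46


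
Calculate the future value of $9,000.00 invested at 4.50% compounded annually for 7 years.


Compound interest formula: A = P(1 + r/n)^(nt)
A = $9,000.00 × (1 + 0.045/1)^(1 × 7)
Growth factor: (1 + 0.045/1)^7 = 1.360862
A = $9,000.00 × 1.360862
A = $12,247.76

A = P(1 + r/n)^(nt) = $12,247.76


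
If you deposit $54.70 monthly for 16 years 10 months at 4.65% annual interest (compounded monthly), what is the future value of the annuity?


Future value of an ordinary annuity: FV = PMT × ((1 + r)^n − 1) / r
Monthly rate r = 0.0465/12 = 0.003875, n = 202
FV = $54.70 × ((1 + 0.0465/12)^202 − 1) / (0.0465/12)
FV = $54.70 × 305.593067
FV = $16,715.94

FV = PMT × ((1+r)^n - 1)/r = $16,715.94


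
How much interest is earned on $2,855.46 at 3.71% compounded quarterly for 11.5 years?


Compound interest earned = final amount − principal.
A = P(1 + r/n)^(nt) = $2,855.46 × (1 + 0.0371/4)^(4 × 11.5) = $4,366.30
Interest = A − P = $4,366.30 − $2,855.46 = $1,510.84

Interest = A - P = $1,510.84


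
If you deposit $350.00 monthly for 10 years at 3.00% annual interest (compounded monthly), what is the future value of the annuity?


Future value of an ordinary annuity: FV = PMT × ((1 + r)^n − 1) / r
Monthly rate r = 0.03/12 = 0.0025, n = 120
FV = $350.00 × ((1 + 0.03/12)^120 − 1) / (0.03/12)
FV = $350.00 × 139.741419
FV = $48,909.50

FV = PMT × ((1+r)^n - 1)/r = $48,909.50


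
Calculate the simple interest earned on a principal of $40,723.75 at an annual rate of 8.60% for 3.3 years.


Simple interest formula: I = P × r × t
I = $40,723.75 × 0.086 × 3.3
I = $11,557.40

I = P × r × t = $11,557.40


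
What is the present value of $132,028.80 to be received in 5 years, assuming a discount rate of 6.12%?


Present value formula: PV = FV / (1 + r)^t
PV = $132,028.80 / (1 + 0.0612)^5
PV = $132,028.80 / 1.3458176
PV = $98,103.04

PV = FV / (1 + r)^t = $98,103.04


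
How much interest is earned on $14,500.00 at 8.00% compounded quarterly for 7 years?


Compound interest earned = final amount − principal.
A = P(1 + r/n)^(nt) = $14,500.00 × (1 + 0.08/4)^(4 × 7) = $25,244.85
Interest = A − P = $25,244.85 − $14,500.00 = $10,744.85

Interest = A - P = $10,744.85


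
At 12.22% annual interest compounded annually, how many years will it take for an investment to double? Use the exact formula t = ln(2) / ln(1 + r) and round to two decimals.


Doubling condition: (1 + r)^t = 2
Take ln of both sides: t × ln(1 + r) = ln(2)
t = ln(2) / ln(1 + r)
t = 0.693147 / 0.115291
t = 6.01

t = ln(2) / ln(1 + r) = 6.01 years


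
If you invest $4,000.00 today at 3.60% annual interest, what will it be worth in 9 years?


Future value formula: FV = PV × (1 + r)^t
FV = $4,000.00 × (1 + 0.036)^9
FV = $4,000.00 × 1.374795
FV = $5,499.18

FV = PV × (1 + r)^t = $5,499.18


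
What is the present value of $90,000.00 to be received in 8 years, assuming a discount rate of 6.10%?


Present value formula: PV = FV / (1 + r)^t
PV = $90,000.00 / (1 + 0.061)^8
PV = $90,000.00 / 1.605917
PV = $56,042.75

PV = FV / (1 + r)^t = $56,042.75


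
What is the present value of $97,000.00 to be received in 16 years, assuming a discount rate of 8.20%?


Present value formula: PV = FV / (1 + r)^t
PV = $97,000.00 / (1 + 0.082)^16
PV = $97,000.00 / 3.528874
PV = $27,487.52

PV = FV / (1 + r)^t = $27,487.52


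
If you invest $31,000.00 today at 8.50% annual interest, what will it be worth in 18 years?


Future value formula: FV = PV × (1 + r)^t
FV = $31,000.00 × (1 + 0.085)^18
FV = $31,000.00 × 4.3424546
FV = $134,616.09

FV = PV × (1 + r)^t = $134,616.09


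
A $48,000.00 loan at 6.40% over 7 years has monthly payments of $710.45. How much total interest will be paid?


Total paid over the life of the loan = PMT × n.
Total paid = $710.45 × 84 = $59,677.80
Total interest = total paid − principal = $59,677.80 − $48,000.00 = $11,677.80

Total interest = (PMT × n) - PV = $11,677.80


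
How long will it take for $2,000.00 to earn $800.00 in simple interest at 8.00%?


Rearrange the simple interest formula for t:
I = P × r × t  ⇒  t = I / (P × r)
t = $800.00 / ($2,000.00 × 0.08)
t = 5

t = I/(P×r) = 5 years


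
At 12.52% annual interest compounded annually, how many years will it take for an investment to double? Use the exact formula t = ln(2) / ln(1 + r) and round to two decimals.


Doubling condition: (1 + r)^t = 2
Take ln of both sides: t × ln(1 + r) = ln(2)
t = ln(2) / ln(1 + r)
t = 0.693147 / 0.117961
t = 5.88

t = ln(2) / ln(1 + r) = 5.88 years


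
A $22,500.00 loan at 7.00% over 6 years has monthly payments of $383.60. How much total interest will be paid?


Total paid over the life of the loan = PMT × n.
Total paid = $383.60 × 72 = $27,619.20
Total interest = total paid − principal = $27,619.20 − $22,500.00 = $5,119.20

Total interest = (PMT × n) - PV = $5,119.20


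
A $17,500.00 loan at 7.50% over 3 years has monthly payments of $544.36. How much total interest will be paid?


Total paid over the life of the loan = PMT × n.
Total paid = $544.36 × 36 = $19,596.96
Total interest = total paid − principal = $19,596.96 − $17,500.00 = $2,096.96

Total interest = (PMT × n) - PV = $2,096.96


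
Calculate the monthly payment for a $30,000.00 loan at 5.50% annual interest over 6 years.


Loan payment formula: PMT = PV × r / (1 − (1 + r)^(−n))
Monthly rate r = 0.055/12 ≈ 0.00458333, n = 72 months
Denominator: 1 − (1 + 0.055/12)^(−72) = 0.280534
PMT = $30,000.00 × (0.055/12) / 0.280534
PMT = $490.14 per month

PMT = PV × r / (1-(1+r)^(-n)) = $490.14/month


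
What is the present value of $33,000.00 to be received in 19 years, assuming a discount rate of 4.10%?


Present value formula: PV = FV / (1 + r)^t
PV = $33,000.00 / (1 + 0.041)^19
PV = $33,000.00 / 2.145675
PV = $15,379.78

PV = FV / (1 + r)^t = $15,379.78


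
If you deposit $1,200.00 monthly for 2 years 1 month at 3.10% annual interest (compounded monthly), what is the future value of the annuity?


Future value of an ordinary annuity: FV = PMT × ((1 + r)^n − 1) / r
Monthly rate r = 0.031/12 ≈ 0.00258333, n = 25
FV = $1,200.00 × ((1 + 0.031/12)^25 − 1) / (0.031/12)
FV = $1,200.00 × 25.790570
FV = $30,948.68

FV = PMT × ((1+r)^n - 1)/r = $30,948.68


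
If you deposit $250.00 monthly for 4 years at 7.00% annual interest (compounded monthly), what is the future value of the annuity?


Future value of an ordinary annuity: FV = PMT × ((1 + r)^n − 1) / r
Monthly rate r = 0.07/12 ≈ 0.00583333, n = 48
FV = $250.00 × ((1 + 0.07/12)^48 − 1) / (0.07/12)
FV = $250.00 × 55.209236
FV = $13,802.31

FV = PMT × ((1+r)^n - 1)/r = $13,802.31


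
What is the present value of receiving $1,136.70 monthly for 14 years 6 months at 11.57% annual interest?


Present value of an ordinary annuity: PV = PMT × (1 − (1 + r)^(−n)) / r
Monthly rate r = 0.1157/12 ≈ 0.00964167, n = 174
PV = $1,136.70 × (1 − (1 + 0.1157/12)^(−174)) / (0.1157/12)
PV = $1,136.70 × 84.184641
PV = $95,692.68

PV = PMT × (1-(1+r)^(-n))/r = $95,692.68


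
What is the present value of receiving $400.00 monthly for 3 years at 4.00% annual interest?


Present value of an ordinary annuity: PV = PMT × (1 − (1 + r)^(−n)) / r
Monthly rate r = 0.04/12 ≈ 0.00333333, n = 36
PV = $400.00 × (1 − (1 + 0.04/12)^(−36)) / (0.04/12)
PV = $400.00 × 33.870766
PV = $13,548.31

PV = PMT × (1-(1+r)^(-n))/r = $13,548.31


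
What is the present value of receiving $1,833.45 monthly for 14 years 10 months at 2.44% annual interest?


Present value of an ordinary annuity: PV = PMT × (1 − (1 + r)^(−n)) / r
Monthly rate r = 0.0244/12 ≈ 0.00203333, n = 178
PV = $1,833.45 × (1 − (1 + 0.0244/12)^(−178)) / (0.0244/12)
PV = $1,833.45 × 149.220633
PV = $273,588.57

PV = PMT × (1-(1+r)^(-n))/r = $273,588.57


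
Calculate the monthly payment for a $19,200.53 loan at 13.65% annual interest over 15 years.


Loan payment formula: PMT = PV × r / (1 − (1 + r)^(−n))
Monthly rate r = 0.1365/12 = 0.011375, n = 180 months
Denominator: 1 − (1 + 0.1365/12)^(−180) = 0.869443
PMT = $19,200.53 × (0.1365/12) / 0.869443
PMT = $251.20 per month

PMT = PV × r / (1-(1+r)^(-n)) = $251.20/month


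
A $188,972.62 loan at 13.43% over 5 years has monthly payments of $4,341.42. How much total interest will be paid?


Total paid over the life of the loan = PMT × n.
Total paid = $4,341.42 × 60 = $260,485.20
Total interest = total paid − principal = $260,485.20 − $188,972.62 = $71,512.58

Total interest = (PMT × n) - PV = $71,512.58


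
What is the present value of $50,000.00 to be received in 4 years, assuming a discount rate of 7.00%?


Present value formula: PV = FV / (1 + r)^t
PV = $50,000.00 / (1 + 0.07)^4
PV = $50,000.00 / 1.310796
PV = $38,144.76

PV = FV / (1 + r)^t = $38,144.76


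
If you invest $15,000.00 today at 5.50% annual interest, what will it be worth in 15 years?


Future value formula: FV = PV × (1 + r)^t
FV = $15,000.00 × (1 + 0.055)^15
FV = $15,000.00 × 2.2324765
FV = $33,487.15

FV = PV × (1 + r)^t = $33,487.15


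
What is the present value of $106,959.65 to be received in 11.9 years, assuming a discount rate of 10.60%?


Present value formula: PV = FV / (1 + r)^t
PV = $106,959.65 / (1 + 0.106)^11.9
PV = $106,959.65 / 3.3165459
PV = $32,250.32

PV = FV / (1 + r)^t = $32,250.32


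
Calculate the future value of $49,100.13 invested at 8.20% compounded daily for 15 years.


Compound interest formula: A = P(1 + r/n)^(nt)
A = $49,100.13 × (1 + 0.082/365)^(365 × 15)
Growth factor: (1 + 0.082/365)^5475 = 3.420757
A = $49,100.13 × 3.420757
A = $167,959.61

A = P(1 + r/n)^(nt) = $167,959.61


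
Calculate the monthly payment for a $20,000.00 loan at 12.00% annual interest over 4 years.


Loan payment formula: PMT = PV × r / (1 − (1 + r)^(−n))
Monthly rate r = 0.12/12 = 0.01, n = 48 months
Denominator: 1 − (1 + 0.12/12)^(−48) = 0.379740
PMT = $20,000.00 × (0.12/12) / 0.379740
PMT = $526.68 per month

PMT = PV × r / (1-(1+r)^(-n)) = $526.68/month


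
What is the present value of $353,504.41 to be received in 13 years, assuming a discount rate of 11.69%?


Present value formula: PV = FV / (1 + r)^t
PV = $353,504.41 / (1 + 0.1169)^13
PV = $353,504.41 / 4.2090665
PV = $83,986.42

PV = FV / (1 + r)^t = $83,986.42


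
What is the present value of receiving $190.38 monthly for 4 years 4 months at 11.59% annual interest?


Present value of an ordinary annuity: PV = PMT × (1 − (1 + r)^(−n)) / r
Monthly rate r = 0.1159/12 ≈ 0.00965833, n = 52
PV = $190.38 × (1 − (1 + 0.1159/12)^(−52)) / (0.1159/12)
PV = $190.38 × 40.727758
PV = $7,753.75

PV = PMT × (1-(1+r)^(-n))/r = $7,753.75


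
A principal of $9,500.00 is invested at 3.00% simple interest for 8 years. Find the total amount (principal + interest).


Total amount formula: A = P(1 + rt) = P + P·r·t
Interest: I = P × r × t = $9,500.00 × 0.03 × 8 = $2,280.00
A = P + I = $9,500.00 + $2,280.00 = $11,780.00

A = P + I = P(1 + rt) = $11,780.00


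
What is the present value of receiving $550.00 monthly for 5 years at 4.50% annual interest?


Present value of an ordinary annuity: PV = PMT × (1 − (1 + r)^(−n)) / r
Monthly rate r = 0.045/12 = 0.00375, n = 60
PV = $550.00 × (1 − (1 + 0.045/12)^(−60)) / (0.045/12)
PV = $550.00 × 53.639380
PV = $29,501.66

PV = PMT × (1-(1+r)^(-n))/r = $29,501.66


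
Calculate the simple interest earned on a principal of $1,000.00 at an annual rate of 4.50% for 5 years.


Simple interest formula: I = P × r × t
I = $1,000.00 × 0.045 × 5
I = $225.00

I = P × r × t = $225.00


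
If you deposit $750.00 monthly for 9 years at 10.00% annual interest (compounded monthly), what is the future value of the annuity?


Future value of an ordinary annuity: FV = PMT × ((1 + r)^n − 1) / r
Monthly rate r = 0.1/12 ≈ 0.00833333, n = 108
FV = $750.00 × ((1 + 0.1/12)^108 − 1) / (0.1/12)
FV = $750.00 × 174.053713
FV = $130,540.28

FV = PMT × ((1+r)^n - 1)/r = $130,540.28


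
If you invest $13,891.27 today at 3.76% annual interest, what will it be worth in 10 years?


Future value formula: FV = PV × (1 + r)^t
FV = $13,891.27 × (1 + 0.0376)^10
FV = $13,891.27 × 1.446437
FV = $20,092.85

FV = PV × (1 + r)^t = $20,092.85


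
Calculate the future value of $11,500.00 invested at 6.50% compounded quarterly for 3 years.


Compound interest formula: A = P(1 + r/n)^(nt)
A = $11,500.00 × (1 + 0.065/4)^(4 × 3)
Growth factor: (1 + 0.065/4)^12 = 1.213408
A = $11,500.00 × 1.213408
A = $13,954.19

A = P(1 + r/n)^(nt) = $13,954.19


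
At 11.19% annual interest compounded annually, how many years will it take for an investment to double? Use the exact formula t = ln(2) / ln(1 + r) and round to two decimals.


Doubling condition: (1 + r)^t = 2
Take ln of both sides: t × ln(1 + r) = ln(2)
t = ln(2) / ln(1 + r)
t = 0.693147 / 0.106070
t = 6.53

t = ln(2) / ln(1 + r) = 6.53 years


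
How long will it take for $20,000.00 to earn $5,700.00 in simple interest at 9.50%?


Rearrange the simple interest formula for t:
I = P × r × t  ⇒  t = I / (P × r)
t = $5,700.00 / ($20,000.00 × 0.095)
t = 3

t = I/(P×r) = 3 years


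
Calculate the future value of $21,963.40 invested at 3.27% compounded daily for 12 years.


Compound interest formula: A = P(1 + r/n)^(nt)
A = $21,963.40 × (1 + 0.0327/365)^(365 × 12)
Growth factor: (1 + 0.0327/365)^4380 = 1.480504
A = $21,963.40 × 1.480504
A = $32,516.90

A = P(1 + r/n)^(nt) = $32,516.90


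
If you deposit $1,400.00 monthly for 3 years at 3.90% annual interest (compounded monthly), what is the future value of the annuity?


Future value of an ordinary annuity: FV = PMT × ((1 + r)^n − 1) / r
Monthly rate r = 0.039/12 = 0.00325, n = 36
FV = $1,400.00 × ((1 + 0.039/12)^36 − 1) / (0.039/12)
FV = $1,400.00 × 38.124981
FV = $53,374.97

FV = PMT × ((1+r)^n - 1)/r = $53,374.97


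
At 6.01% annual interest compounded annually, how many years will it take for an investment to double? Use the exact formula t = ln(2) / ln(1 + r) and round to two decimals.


Doubling condition: (1 + r)^t = 2
Take ln of both sides: t × ln(1 + r) = ln(2)
t = ln(2) / ln(1 + r)
t = 0.693147 / 0.058363
t = 11.88

t = ln(2) / ln(1 + r) = 11.88 years


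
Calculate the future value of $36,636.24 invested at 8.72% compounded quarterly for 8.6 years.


Compound interest formula: A = P(1 + r/n)^(nt)
A = $36,636.24 × (1 + 0.0872/4)^(4 × 8.6)
Growth factor: (1 + 0.0872/4)^34.4 = 2.0998434
A = $36,636.24 × 2.0998434
A = $76,930.37

A = P(1 + r/n)^(nt) = $76,930.37


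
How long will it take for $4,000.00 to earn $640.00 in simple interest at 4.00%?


Rearrange the simple interest formula for t:
I = P × r × t  ⇒  t = I / (P × r)
t = $640.00 / ($4,000.00 × 0.04)
t = 4

t = I/(P×r) = 4 years


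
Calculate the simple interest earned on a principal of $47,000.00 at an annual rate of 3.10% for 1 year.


Simple interest formula: I = P × r × t
I = $47,000.00 × 0.031 × 1
I = $1,457.00

I = P × r × t = $1,457.00


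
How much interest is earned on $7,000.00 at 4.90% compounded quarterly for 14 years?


Compound interest earned = final amount − principal.
A = P(1 + r/n)^(nt) = $7,000.00 × (1 + 0.049/4)^(4 × 14) = $13,842.48
Interest = A − P = $13,842.48 − $7,000.00 = $6,842.48

Interest = A - P = $6,842.48


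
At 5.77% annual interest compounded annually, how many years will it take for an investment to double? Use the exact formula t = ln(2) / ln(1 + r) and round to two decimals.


Doubling condition: (1 + r)^t = 2
Take ln of both sides: t × ln(1 + r) = ln(2)
t = ln(2) / ln(1 + r)
t = 0.693147 / 0.056097
t = 12.36

t = ln(2) / ln(1 + r) = 12.36 years


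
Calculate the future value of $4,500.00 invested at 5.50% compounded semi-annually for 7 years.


Compound interest formula: A = P(1 + r/n)^(nt)
A = $4,500.00 × (1 + 0.055/2)^(2 × 7)
Growth factor: (1 + 0.055/2)^14 = 1.461994
A = $4,500.00 × 1.461994
A = $6,578.97

A = P(1 + r/n)^(nt) = $6,578.97


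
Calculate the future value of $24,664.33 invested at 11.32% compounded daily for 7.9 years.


Compound interest formula: A = P(1 + r/n)^(nt)
A = $24,664.33 × (1 + 0.1132/365)^(365 × 7.9)
Growth factor: (1 + 0.1132/365)^2883.5 = 2.4452353
A = $24,664.33 × 2.4452353
A = $60,310.09

A = P(1 + r/n)^(nt) = $60,310.09


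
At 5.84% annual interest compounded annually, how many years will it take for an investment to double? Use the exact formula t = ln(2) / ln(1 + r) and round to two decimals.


Doubling condition: (1 + r)^t = 2
Take ln of both sides: t × ln(1 + r) = ln(2)
t = ln(2) / ln(1 + r)
t = 0.693147 / 0.056758
t = 12.21

t = ln(2) / ln(1 + r) = 12.21 years


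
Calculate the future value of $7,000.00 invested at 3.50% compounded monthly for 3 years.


Compound interest formula: A = P(1 + r/n)^(nt)
A = $7,000.00 × (1 + 0.035/12)^(12 × 3)
Growth factor: (1 + 0.035/12)^36 = 1.110541
A = $7,000.00 × 1.110541
A = $7,773.79

A = P(1 + r/n)^(nt) = $7,773.79


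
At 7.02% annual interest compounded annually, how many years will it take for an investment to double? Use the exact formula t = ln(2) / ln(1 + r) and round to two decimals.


Doubling condition: (1 + r)^t = 2
Take ln of both sides: t × ln(1 + r) = ln(2)
t = ln(2) / ln(1 + r)
t = 0.693147 / 0.067846
t = 10.22

t = ln(2) / ln(1 + r) = 10.22 years


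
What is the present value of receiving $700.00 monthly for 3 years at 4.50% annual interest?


Present value of an ordinary annuity: PV = PMT × (1 − (1 + r)^(−n)) / r
Monthly rate r = 0.045/12 = 0.00375, n = 36
PV = $700.00 × (1 − (1 + 0.045/12)^(−36)) / (0.045/12)
PV = $700.00 × 33.616921
PV = $23,531.84

PV = PMT × (1-(1+r)^(-n))/r = $23,531.84


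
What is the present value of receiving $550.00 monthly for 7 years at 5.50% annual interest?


Present value of an ordinary annuity: PV = PMT × (1 − (1 + r)^(−n)) / r
Monthly rate r = 0.055/12 ≈ 0.00458333, n = 84
PV = $550.00 × (1 − (1 + 0.055/12)^(−84)) / (0.055/12)
PV = $550.00 × 69.589216
PV = $38,274.07

PV = PMT × (1-(1+r)^(-n))/r = $38,274.07


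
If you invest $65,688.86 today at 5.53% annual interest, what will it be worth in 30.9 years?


Future value formula: FV = PV × (1 + r)^t
FV = $65,688.86 × (1 + 0.0553)^30.9
FV = $65,688.86 × 5.27614216
FV = $346,583.76

FV = PV × (1 + r)^t = $346,583.76


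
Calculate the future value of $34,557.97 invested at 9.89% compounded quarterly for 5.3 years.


Compound interest formula: A = P(1 + r/n)^(nt)
A = $34,557.97 × (1 + 0.0989/4)^(4 × 5.3)
Growth factor: (1 + 0.0989/4)^21.2 = 1.6783226
A = $34,557.97 × 1.6783226
A = $57,999.42

A = P(1 + r/n)^(nt) = $57,999.42


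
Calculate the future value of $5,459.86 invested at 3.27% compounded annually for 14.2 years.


Compound interest formula: A = P(1 + r/n)^(nt)
A = $5,459.86 × (1 + 0.0327/1)^(1 × 14.2)
Growth factor: (1 + 0.0327/1)^14.2 = 1.5791861
A = $5,459.86 × 1.5791861
A = $8,622.14

A = P(1 + r/n)^(nt) = $8,622.14


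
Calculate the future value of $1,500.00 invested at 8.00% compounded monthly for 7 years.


Compound interest formula: A = P(1 + r/n)^(nt)
A = $1,500.00 × (1 + 0.08/12)^(12 × 7)
Growth factor: (1 + 0.08/12)^84 = 1.747422
A = $1,500.00 × 1.747422
A = $2,621.13

A = P(1 + r/n)^(nt) = $2,621.13


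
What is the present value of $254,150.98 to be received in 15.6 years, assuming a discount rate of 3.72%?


Present value formula: PV = FV / (1 + r)^t
PV = $254,150.98 / (1 + 0.0372)^15.6
PV = $254,150.98 / 1.7678895
PV = $143,759.54

PV = FV / (1 + r)^t = $143,759.54


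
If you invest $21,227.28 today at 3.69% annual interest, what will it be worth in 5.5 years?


Future value formula: FV = PV × (1 + r)^t
FV = $21,227.28 × (1 + 0.0369)^5.5
FV = $21,227.28 × 1.220542
FV = $25,908.79

FV = PV × (1 + r)^t = $25,908.79


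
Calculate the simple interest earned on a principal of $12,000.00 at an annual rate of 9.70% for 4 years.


Simple interest formula: I = P × r × t
I = $12,000.00 × 0.097 × 4
I = $4,656.00

I = P × r × t = $4,656.00


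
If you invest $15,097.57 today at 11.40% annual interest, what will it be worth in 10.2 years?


Future value formula: FV = PV × (1 + r)^t
FV = $15,097.57 × (1 + 0.114)^10.2
FV = $15,097.57 × 3.0076614
FV = $45,408.38

FV = PV × (1 + r)^t = $45,408.38


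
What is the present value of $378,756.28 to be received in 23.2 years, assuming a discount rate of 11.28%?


Present value formula: PV = FV / (1 + r)^t
PV = $378,756.28 / (1 + 0.1128)^23.2
PV = $378,756.28 / 11.936503
PV = $31,730.92

PV = FV / (1 + r)^t = $31,730.92


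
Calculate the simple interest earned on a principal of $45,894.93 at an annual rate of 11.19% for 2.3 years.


Simple interest formula: I = P × r × t
I = $45,894.93 × 0.1119 × 2.3
I = $11,811.98

I = P × r × t = $11,811.98


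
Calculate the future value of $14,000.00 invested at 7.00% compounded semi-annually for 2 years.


Compound interest formula: A = P(1 + r/n)^(nt)
A = $14,000.00 × (1 + 0.07/2)^(2 × 2)
Growth factor: (1 + 0.07/2)^4 = 1.147523
A = $14,000.00 × 1.147523
A = $16,065.32

A = P(1 + r/n)^(nt) = $16,065.32


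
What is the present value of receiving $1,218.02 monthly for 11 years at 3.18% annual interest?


Present value of an ordinary annuity: PV = PMT × (1 − (1 + r)^(−n)) / r
Monthly rate r = 0.0318/12 = 0.00265, n = 132
PV = $1,218.02 × (1 − (1 + 0.0318/12)^(−132)) / (0.0318/12)
PV = $1,218.02 × 111.262182
PV = $135,519.56

PV = PMT × (1-(1+r)^(-n))/r = $135,519.56


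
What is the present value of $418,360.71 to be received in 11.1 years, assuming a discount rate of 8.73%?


Present value formula: PV = FV / (1 + r)^t
PV = $418,360.71 / (1 + 0.0873)^11.1
PV = $418,360.71 / 2.5320846
PV = $165,223.83

PV = FV / (1 + r)^t = $165,223.83


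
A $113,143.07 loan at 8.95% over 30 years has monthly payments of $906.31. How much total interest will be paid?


Total paid over the life of the loan = PMT × n.
Total paid = $906.31 × 360 = $326,271.60
Total interest = total paid − principal = $326,271.60 − $113,143.07 = $213,128.53

Total interest = (PMT × n) - PV = $213,128.53


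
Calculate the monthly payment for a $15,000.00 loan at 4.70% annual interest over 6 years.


Loan payment formula: PMT = PV × r / (1 − (1 + r)^(−n))
Monthly rate r = 0.047/12 ≈ 0.00391667, n = 72 months
Denominator: 1 − (1 + 0.047/12)^(−72) = 0.245311
PMT = $15,000.00 × (0.047/12) / 0.245311
PMT = $239.49 per month

PMT = PV × r / (1-(1+r)^(-n)) = $239.49/month


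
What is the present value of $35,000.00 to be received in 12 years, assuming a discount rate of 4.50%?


Present value formula: PV = FV / (1 + r)^t
PV = $35,000.00 / (1 + 0.045)^12
PV = $35,000.00 / 1.695881
PV = $20,638.24

PV = FV / (1 + r)^t = $20,638.24


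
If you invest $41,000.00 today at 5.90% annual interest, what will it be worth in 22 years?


Future value formula: FV = PV × (1 + r)^t
FV = $41,000.00 × (1 + 0.059)^22
FV = $41,000.00 × 3.5294832
FV = $144,708.81

FV = PV × (1 + r)^t = $144,708.81


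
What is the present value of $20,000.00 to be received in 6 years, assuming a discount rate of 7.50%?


Present value formula: PV = FV / (1 + r)^t
PV = $20,000.00 / (1 + 0.075)^6
PV = $20,000.00 / 1.543302
PV = $12,959.23

PV = FV / (1 + r)^t = $12,959.23


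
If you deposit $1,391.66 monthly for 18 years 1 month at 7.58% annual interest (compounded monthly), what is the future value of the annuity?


Future value of an ordinary annuity: FV = PMT × ((1 + r)^n − 1) / r
Monthly rate r = 0.0758/12 ≈ 0.00631667, n = 217
FV = $1,391.66 × ((1 + 0.0758/12)^217 − 1) / (0.0758/12)
FV = $1,391.66 × 462.464008
FV = $643,592.66

FV = PMT × ((1+r)^n - 1)/r = $643,592.66


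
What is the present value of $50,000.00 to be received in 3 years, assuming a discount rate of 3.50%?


Present value formula: PV = FV / (1 + r)^t
PV = $50,000.00 / (1 + 0.035)^3
PV = $50,000.00 / 1.10871787
PV = $45,097.14

PV = FV / (1 + r)^t = $45,097.14


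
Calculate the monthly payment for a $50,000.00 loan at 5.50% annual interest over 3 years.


Loan payment formula: PMT = PV × r / (1 − (1 + r)^(−n))
Monthly rate r = 0.055/12 ≈ 0.00458333, n = 36 months
Denominator: 1 − (1 + 0.055/12)^(−36) = 0.1517866
PMT = $50,000.00 × (0.055/12) / 0.1517866
PMT = $1,509.80 per month

PMT = PV × r / (1-(1+r)^(-n)) = $1,509.80/month


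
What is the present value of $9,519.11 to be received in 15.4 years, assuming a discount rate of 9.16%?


Present value formula: PV = FV / (1 + r)^t
PV = $9,519.11 / (1 + 0.0916)^15.4
PV = $9,519.11 / 3.856367
PV = $2,468.41

PV = FV / (1 + r)^t = $2,468.41


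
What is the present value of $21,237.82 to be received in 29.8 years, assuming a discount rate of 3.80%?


Present value formula: PV = FV / (1 + r)^t
PV = $21,237.82 / (1 + 0.038)^29.8
PV = $21,237.82 / 3.038653
PV = $6,989.22

PV = FV / (1 + r)^t = $6,989.22


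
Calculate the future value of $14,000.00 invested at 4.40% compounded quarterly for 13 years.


Compound interest formula: A = P(1 + r/n)^(nt)
A = $14,000.00 × (1 + 0.044/4)^(4 × 13)
Growth factor: (1 + 0.044/4)^52 = 1.766282
A = $14,000.00 × 1.766282
A = $24,727.95

A = P(1 + r/n)^(nt) = $24,727.95


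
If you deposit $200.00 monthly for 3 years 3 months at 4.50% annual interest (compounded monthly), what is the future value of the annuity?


Future value of an ordinary annuity: FV = PMT × ((1 + r)^n − 1) / r
Monthly rate r = 0.045/12 = 0.00375, n = 39
FV = $200.00 × ((1 + 0.045/12)^39 − 1) / (0.045/12)
FV = $200.00 × 41.911721
FV = $8,382.34

FV = PMT × ((1+r)^n - 1)/r = $8,382.34


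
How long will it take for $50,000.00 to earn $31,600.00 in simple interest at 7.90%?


Rearrange the simple interest formula for t:
I = P × r × t  ⇒  t = I / (P × r)
t = $31,600.00 / ($50,000.00 × 0.079)
t = 8

t = I/(P×r) = 8 years


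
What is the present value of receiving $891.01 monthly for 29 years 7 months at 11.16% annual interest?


Present value of an ordinary annuity: PV = PMT × (1 − (1 + r)^(−n)) / r
Monthly rate r = 0.1116/12 = 0.0093, n = 355
PV = $891.01 × (1 − (1 + 0.1116/12)^(−355)) / (0.1116/12)
PV = $891.01 × 103.506012
PV = $92,224.89

PV = PMT × (1-(1+r)^(-n))/r = $92,224.89


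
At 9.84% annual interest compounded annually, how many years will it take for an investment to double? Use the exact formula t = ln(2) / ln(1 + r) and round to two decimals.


Doubling condition: (1 + r)^t = 2
Take ln of both sides: t × ln(1 + r) = ln(2)
t = ln(2) / ln(1 + r)
t = 0.693147 / 0.093855
t = 7.39

t = ln(2) / ln(1 + r) = 7.39 years


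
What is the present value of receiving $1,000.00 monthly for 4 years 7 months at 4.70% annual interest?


Present value of an ordinary annuity: PV = PMT × (1 − (1 + r)^(−n)) / r
Monthly rate r = 0.047/12 ≈ 0.00391667, n = 55
PV = $1,000.00 × (1 − (1 + 0.047/12)^(−55)) / (0.047/12)
PV = $1,000.00 × 49.392832
PV = $49,392.83

PV = PMT × (1-(1+r)^(-n))/r = $49,392.83


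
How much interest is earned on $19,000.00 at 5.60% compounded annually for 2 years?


Compound interest earned = final amount − principal.
A = P(1 + r/n)^(nt) = $19,000.00 × (1 + 0.056/1)^(1 × 2) = $21,187.58
Interest = A − P = $21,187.58 − $19,000.00 = $2,187.58

Interest = A - P = $2,187.58


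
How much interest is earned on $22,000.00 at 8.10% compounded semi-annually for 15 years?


Compound interest earned = final amount − principal.
A = P(1 + r/n)^(nt) = $22,000.00 × (1 + 0.081/2)^(2 × 15) = $72,391.11
Interest = A − P = $72,391.11 − $22,000.00 = $50,391.11

Interest = A - P = $50,391.11


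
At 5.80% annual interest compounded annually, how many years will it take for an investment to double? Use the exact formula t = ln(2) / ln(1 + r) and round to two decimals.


Doubling condition: (1 + r)^t = 2
Take ln of both sides: t × ln(1 + r) = ln(2)
t = ln(2) / ln(1 + r)
t = 0.693147 / 0.056380
t = 12.29

t = ln(2) / ln(1 + r) = 12.29 years


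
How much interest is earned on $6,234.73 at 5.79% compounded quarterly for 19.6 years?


Compound interest earned = final amount − principal.
A = P(1 + r/n)^(nt) = $6,234.73 × (1 + 0.0579/4)^(4 × 19.6) = $19,237.09
Interest = A − P = $19,237.09 − $6,234.73 = $13,002.36

Interest = A - P = $13,002.36


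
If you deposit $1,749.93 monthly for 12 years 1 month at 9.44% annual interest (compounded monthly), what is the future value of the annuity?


Future value of an ordinary annuity: FV = PMT × ((1 + r)^n − 1) / r
Monthly rate r = 0.0944/12 ≈ 0.00786667, n = 145
FV = $1,749.93 × ((1 + 0.0944/12)^145 − 1) / (0.0944/12)
FV = $1,749.93 × 268.845749
FV = $470,461.24

FV = PMT × ((1+r)^n - 1)/r = $470,461.24


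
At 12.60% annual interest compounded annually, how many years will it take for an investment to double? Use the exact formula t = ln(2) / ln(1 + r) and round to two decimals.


Doubling condition: (1 + r)^t = 2
Take ln of both sides: t × ln(1 + r) = ln(2)
t = ln(2) / ln(1 + r)
t = 0.693147 / 0.118672
t = 5.84

t = ln(2) / ln(1 + r) = 5.84 years


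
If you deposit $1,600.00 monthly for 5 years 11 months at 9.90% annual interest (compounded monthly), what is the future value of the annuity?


Future value of an ordinary annuity: FV = PMT × ((1 + r)^n − 1) / r
Monthly rate r = 0.099/12 = 0.00825, n = 71
FV = $1,600.00 × ((1 + 0.099/12)^71 − 1) / (0.099/12)
FV = $1,600.00 × 96.003187
FV = $153,605.10

FV = PMT × ((1+r)^n - 1)/r = $153,605.10


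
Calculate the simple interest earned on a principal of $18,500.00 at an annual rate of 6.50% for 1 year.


Simple interest formula: I = P × r × t
I = $18,500.00 × 0.065 × 1
I = $1,202.50

I = P × r × t = $1,202.50
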